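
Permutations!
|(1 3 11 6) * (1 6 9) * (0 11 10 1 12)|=12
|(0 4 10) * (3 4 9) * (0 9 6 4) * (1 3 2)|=|(0 6 4 10 9 2 1 3)|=8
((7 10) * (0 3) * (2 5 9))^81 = (0 3)(7 10)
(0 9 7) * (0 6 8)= (0 9 7 6 8)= [9, 1, 2, 3, 4, 5, 8, 6, 0, 7]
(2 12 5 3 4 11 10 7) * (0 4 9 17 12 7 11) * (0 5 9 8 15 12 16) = (0 4 5 3 8 15 12 9 17 16)(2 7)(10 11) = [4, 1, 7, 8, 5, 3, 6, 2, 15, 17, 11, 10, 9, 13, 14, 12, 0, 16]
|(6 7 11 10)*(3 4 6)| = |(3 4 6 7 11 10)| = 6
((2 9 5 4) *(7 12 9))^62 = ((2 7 12 9 5 4))^62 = (2 12 5)(4 7 9)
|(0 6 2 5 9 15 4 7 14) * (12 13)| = |(0 6 2 5 9 15 4 7 14)(12 13)| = 18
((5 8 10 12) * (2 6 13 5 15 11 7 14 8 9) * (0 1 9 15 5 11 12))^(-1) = (0 10 8 14 7 11 13 6 2 9 1)(5 12 15)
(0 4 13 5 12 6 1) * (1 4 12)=(0 12 6 4 13 5 1)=[12, 0, 2, 3, 13, 1, 4, 7, 8, 9, 10, 11, 6, 5]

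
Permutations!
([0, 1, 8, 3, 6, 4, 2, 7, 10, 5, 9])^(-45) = [0, 1, 5, 3, 10, 8, 9, 7, 4, 2, 6]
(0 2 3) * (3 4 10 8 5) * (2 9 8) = [9, 1, 4, 0, 10, 3, 6, 7, 5, 8, 2] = (0 9 8 5 3)(2 4 10)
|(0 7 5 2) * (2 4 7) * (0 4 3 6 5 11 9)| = |(0 2 4 7 11 9)(3 6 5)| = 6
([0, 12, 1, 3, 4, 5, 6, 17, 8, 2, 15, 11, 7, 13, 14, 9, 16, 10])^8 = [0, 1, 2, 3, 4, 5, 6, 7, 8, 9, 10, 11, 12, 13, 14, 15, 16, 17]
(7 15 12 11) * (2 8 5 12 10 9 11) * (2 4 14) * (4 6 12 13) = (2 8 5 13 4 14)(6 12)(7 15 10 9 11) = [0, 1, 8, 3, 14, 13, 12, 15, 5, 11, 9, 7, 6, 4, 2, 10]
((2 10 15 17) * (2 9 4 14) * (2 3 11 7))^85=(2 4)(3 15)(7 9)(10 14)(11 17)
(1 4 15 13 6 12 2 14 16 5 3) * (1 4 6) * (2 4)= (1 6 12 4 15 13)(2 14 16 5 3)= [0, 6, 14, 2, 15, 3, 12, 7, 8, 9, 10, 11, 4, 1, 16, 13, 5]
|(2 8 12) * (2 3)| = 4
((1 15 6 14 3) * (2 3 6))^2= ((1 15 2 3)(6 14))^2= (1 2)(3 15)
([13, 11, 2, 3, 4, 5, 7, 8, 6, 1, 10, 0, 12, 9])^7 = (0 9 11 13 1)(6 7 8)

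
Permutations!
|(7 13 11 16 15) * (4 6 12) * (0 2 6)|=|(0 2 6 12 4)(7 13 11 16 15)|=5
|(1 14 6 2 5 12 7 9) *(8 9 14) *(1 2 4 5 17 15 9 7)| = 8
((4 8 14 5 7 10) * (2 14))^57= ((2 14 5 7 10 4 8))^57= (2 14 5 7 10 4 8)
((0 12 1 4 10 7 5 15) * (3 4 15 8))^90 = ((0 12 1 15)(3 4 10 7 5 8))^90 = (0 1)(12 15)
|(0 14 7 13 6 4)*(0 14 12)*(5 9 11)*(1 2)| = 30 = |(0 12)(1 2)(4 14 7 13 6)(5 9 11)|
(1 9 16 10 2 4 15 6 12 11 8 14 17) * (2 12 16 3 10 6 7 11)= (1 9 3 10 12 2 4 15 7 11 8 14 17)(6 16)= [0, 9, 4, 10, 15, 5, 16, 11, 14, 3, 12, 8, 2, 13, 17, 7, 6, 1]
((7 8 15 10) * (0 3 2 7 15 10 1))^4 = (0 8)(1 7)(2 15)(3 10)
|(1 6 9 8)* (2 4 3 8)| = 7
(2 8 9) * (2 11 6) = (2 8 9 11 6) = [0, 1, 8, 3, 4, 5, 2, 7, 9, 11, 10, 6]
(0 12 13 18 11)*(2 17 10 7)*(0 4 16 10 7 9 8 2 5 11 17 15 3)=[12, 1, 15, 0, 16, 11, 6, 5, 2, 8, 9, 4, 13, 18, 14, 3, 10, 7, 17]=(0 12 13 18 17 7 5 11 4 16 10 9 8 2 15 3)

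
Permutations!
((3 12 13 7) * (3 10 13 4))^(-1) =((3 12 4)(7 10 13))^(-1) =(3 4 12)(7 13 10)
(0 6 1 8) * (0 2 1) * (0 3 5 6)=[0, 8, 1, 5, 4, 6, 3, 7, 2]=(1 8 2)(3 5 6)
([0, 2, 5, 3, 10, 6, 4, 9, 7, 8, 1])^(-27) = [0, 6, 4, 3, 2, 10, 1, 7, 8, 9, 5]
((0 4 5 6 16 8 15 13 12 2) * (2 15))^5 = ((0 4 5 6 16 8 2)(12 15 13))^5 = (0 8 6 4 2 16 5)(12 13 15)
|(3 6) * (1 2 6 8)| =|(1 2 6 3 8)| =5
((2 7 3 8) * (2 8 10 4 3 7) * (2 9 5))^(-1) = ((2 9 5)(3 10 4))^(-1) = (2 5 9)(3 4 10)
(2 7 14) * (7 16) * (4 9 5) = [0, 1, 16, 3, 9, 4, 6, 14, 8, 5, 10, 11, 12, 13, 2, 15, 7] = (2 16 7 14)(4 9 5)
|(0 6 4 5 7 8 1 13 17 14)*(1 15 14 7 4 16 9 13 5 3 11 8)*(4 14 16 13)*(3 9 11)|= 8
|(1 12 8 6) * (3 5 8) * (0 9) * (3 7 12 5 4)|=4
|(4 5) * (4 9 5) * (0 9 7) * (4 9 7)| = 6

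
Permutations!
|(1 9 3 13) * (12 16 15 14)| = 4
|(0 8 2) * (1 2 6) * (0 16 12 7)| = 8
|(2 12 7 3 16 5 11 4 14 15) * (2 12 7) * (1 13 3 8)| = |(1 13 3 16 5 11 4 14 15 12 2 7 8)| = 13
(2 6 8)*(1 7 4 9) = (1 7 4 9)(2 6 8) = [0, 7, 6, 3, 9, 5, 8, 4, 2, 1]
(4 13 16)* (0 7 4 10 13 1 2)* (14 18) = (0 7 4 1 2)(10 13 16)(14 18) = [7, 2, 0, 3, 1, 5, 6, 4, 8, 9, 13, 11, 12, 16, 18, 15, 10, 17, 14]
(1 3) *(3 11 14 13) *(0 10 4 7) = (0 10 4 7)(1 11 14 13 3) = [10, 11, 2, 1, 7, 5, 6, 0, 8, 9, 4, 14, 12, 3, 13]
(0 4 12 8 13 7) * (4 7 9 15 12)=(0 7)(8 13 9 15 12)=[7, 1, 2, 3, 4, 5, 6, 0, 13, 15, 10, 11, 8, 9, 14, 12]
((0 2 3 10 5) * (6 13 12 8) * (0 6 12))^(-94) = (0 5 2 6 3 13 10) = ((0 2 3 10 5 6 13)(8 12))^(-94)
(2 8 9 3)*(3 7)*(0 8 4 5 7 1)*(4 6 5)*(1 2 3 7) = (0 8 9 2 6 5 1) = [8, 0, 6, 3, 4, 1, 5, 7, 9, 2]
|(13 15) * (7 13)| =|(7 13 15)| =3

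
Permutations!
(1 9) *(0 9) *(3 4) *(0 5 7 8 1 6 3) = (0 9 6 3 4)(1 5 7 8) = [9, 5, 2, 4, 0, 7, 3, 8, 1, 6]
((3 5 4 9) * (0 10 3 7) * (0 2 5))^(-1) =((0 10 3)(2 5 4 9 7))^(-1) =(0 3 10)(2 7 9 4 5)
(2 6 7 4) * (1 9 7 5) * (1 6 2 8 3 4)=(1 9 7)(3 4 8)(5 6)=[0, 9, 2, 4, 8, 6, 5, 1, 3, 7]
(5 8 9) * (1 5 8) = (1 5)(8 9) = [0, 5, 2, 3, 4, 1, 6, 7, 9, 8]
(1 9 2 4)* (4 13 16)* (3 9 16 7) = (1 16 4)(2 13 7 3 9) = [0, 16, 13, 9, 1, 5, 6, 3, 8, 2, 10, 11, 12, 7, 14, 15, 4]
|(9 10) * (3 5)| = 2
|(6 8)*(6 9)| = 3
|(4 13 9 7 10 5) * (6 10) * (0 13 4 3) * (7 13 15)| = |(0 15 7 6 10 5 3)(9 13)| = 14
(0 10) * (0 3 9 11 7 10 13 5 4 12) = (0 13 5 4 12)(3 9 11 7 10) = [13, 1, 2, 9, 12, 4, 6, 10, 8, 11, 3, 7, 0, 5]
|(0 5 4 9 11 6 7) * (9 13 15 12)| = 10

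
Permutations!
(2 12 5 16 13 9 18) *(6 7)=(2 12 5 16 13 9 18)(6 7)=[0, 1, 12, 3, 4, 16, 7, 6, 8, 18, 10, 11, 5, 9, 14, 15, 13, 17, 2]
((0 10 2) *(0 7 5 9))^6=(10)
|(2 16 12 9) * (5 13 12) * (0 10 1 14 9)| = |(0 10 1 14 9 2 16 5 13 12)| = 10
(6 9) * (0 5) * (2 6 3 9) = (0 5)(2 6)(3 9) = [5, 1, 6, 9, 4, 0, 2, 7, 8, 3]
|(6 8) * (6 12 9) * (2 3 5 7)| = 4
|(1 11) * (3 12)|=2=|(1 11)(3 12)|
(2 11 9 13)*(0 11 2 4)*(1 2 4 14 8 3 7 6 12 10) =(0 11 9 13 14 8 3 7 6 12 10 1 2 4) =[11, 2, 4, 7, 0, 5, 12, 6, 3, 13, 1, 9, 10, 14, 8]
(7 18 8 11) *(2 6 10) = (2 6 10)(7 18 8 11) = [0, 1, 6, 3, 4, 5, 10, 18, 11, 9, 2, 7, 12, 13, 14, 15, 16, 17, 8]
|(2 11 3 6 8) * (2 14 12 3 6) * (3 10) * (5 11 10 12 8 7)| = |(2 10 3)(5 11 6 7)(8 14)| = 12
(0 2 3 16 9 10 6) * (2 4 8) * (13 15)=(0 4 8 2 3 16 9 10 6)(13 15)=[4, 1, 3, 16, 8, 5, 0, 7, 2, 10, 6, 11, 12, 15, 14, 13, 9]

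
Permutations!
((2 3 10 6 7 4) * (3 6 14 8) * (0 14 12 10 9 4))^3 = (0 3 2)(4 7 8)(6 14 9)(10 12)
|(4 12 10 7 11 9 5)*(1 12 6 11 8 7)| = 30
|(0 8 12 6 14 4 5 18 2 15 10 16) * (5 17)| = |(0 8 12 6 14 4 17 5 18 2 15 10 16)| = 13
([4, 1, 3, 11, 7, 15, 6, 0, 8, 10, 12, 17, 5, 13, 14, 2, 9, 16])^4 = [4, 1, 16, 9, 7, 11, 6, 0, 8, 15, 2, 10, 3, 13, 14, 17, 5, 12]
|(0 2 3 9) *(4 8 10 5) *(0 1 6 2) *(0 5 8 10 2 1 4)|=6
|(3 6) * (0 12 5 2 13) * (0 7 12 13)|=6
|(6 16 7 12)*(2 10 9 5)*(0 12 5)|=9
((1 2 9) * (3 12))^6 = ((1 2 9)(3 12))^6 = (12)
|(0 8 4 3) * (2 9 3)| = 6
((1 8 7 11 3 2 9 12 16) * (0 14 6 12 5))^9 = ((0 14 6 12 16 1 8 7 11 3 2 9 5))^9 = (0 3 1 14 2 8 6 9 7 12 5 11 16)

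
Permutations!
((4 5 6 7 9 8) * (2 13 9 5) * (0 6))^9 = (0 6 7 5)(2 4 8 9 13)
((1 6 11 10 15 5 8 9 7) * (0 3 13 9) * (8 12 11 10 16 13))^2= ((0 3 8)(1 6 10 15 5 12 11 16 13 9 7))^2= (0 8 3)(1 10 5 11 13 7 6 15 12 16 9)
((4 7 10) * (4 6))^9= (4 7 10 6)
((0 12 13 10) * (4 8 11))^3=((0 12 13 10)(4 8 11))^3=(0 10 13 12)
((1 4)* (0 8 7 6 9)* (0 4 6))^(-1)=((0 8 7)(1 6 9 4))^(-1)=(0 7 8)(1 4 9 6)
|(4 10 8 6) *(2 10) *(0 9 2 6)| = |(0 9 2 10 8)(4 6)| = 10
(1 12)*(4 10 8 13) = (1 12)(4 10 8 13) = [0, 12, 2, 3, 10, 5, 6, 7, 13, 9, 8, 11, 1, 4]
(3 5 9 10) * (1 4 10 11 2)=(1 4 10 3 5 9 11 2)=[0, 4, 1, 5, 10, 9, 6, 7, 8, 11, 3, 2]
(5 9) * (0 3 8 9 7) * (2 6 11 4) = [3, 1, 6, 8, 2, 7, 11, 0, 9, 5, 10, 4] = (0 3 8 9 5 7)(2 6 11 4)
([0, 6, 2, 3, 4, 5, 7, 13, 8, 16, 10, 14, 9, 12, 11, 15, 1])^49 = (16)(11 14)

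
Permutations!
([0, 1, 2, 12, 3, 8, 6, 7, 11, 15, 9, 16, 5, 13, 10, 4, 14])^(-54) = [0, 1, 2, 12, 3, 8, 6, 7, 11, 15, 9, 16, 5, 13, 10, 4, 14]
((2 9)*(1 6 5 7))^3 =(1 7 5 6)(2 9)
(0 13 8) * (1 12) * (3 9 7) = (0 13 8)(1 12)(3 9 7) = [13, 12, 2, 9, 4, 5, 6, 3, 0, 7, 10, 11, 1, 8]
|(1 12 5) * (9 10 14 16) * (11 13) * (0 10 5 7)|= |(0 10 14 16 9 5 1 12 7)(11 13)|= 18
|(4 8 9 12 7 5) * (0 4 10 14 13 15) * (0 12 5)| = 11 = |(0 4 8 9 5 10 14 13 15 12 7)|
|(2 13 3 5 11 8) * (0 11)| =|(0 11 8 2 13 3 5)| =7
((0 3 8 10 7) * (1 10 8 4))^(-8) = (0 10 4)(1 3 7)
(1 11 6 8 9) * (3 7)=(1 11 6 8 9)(3 7)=[0, 11, 2, 7, 4, 5, 8, 3, 9, 1, 10, 6]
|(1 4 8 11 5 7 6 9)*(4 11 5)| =8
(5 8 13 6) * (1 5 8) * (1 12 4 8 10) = (1 5 12 4 8 13 6 10) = [0, 5, 2, 3, 8, 12, 10, 7, 13, 9, 1, 11, 4, 6]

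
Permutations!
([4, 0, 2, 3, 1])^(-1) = [1, 4, 2, 3, 0]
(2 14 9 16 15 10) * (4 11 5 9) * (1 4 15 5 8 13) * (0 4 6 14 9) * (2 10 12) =(0 4 11 8 13 1 6 14 15 12 2 9 16 5) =[4, 6, 9, 3, 11, 0, 14, 7, 13, 16, 10, 8, 2, 1, 15, 12, 5]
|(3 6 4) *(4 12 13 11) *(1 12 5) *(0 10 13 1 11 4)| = 8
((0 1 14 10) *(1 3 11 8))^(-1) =(0 10 14 1 8 11 3)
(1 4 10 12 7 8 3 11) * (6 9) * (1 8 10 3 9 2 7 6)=(1 4 3 11 8 9)(2 7 10 12 6)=[0, 4, 7, 11, 3, 5, 2, 10, 9, 1, 12, 8, 6]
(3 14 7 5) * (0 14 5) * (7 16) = (0 14 16 7)(3 5) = [14, 1, 2, 5, 4, 3, 6, 0, 8, 9, 10, 11, 12, 13, 16, 15, 7]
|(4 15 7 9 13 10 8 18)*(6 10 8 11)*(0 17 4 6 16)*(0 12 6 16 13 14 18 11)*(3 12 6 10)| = |(0 17 4 15 7 9 14 18 16 6 3 12 10)(8 11 13)| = 39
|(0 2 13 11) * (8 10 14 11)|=|(0 2 13 8 10 14 11)|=7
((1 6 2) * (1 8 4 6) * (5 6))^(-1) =(2 6 5 4 8)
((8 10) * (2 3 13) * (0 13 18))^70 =(18) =((0 13 2 3 18)(8 10))^70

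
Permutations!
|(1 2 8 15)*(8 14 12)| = 6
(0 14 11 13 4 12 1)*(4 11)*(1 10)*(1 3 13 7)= [14, 0, 2, 13, 12, 5, 6, 1, 8, 9, 3, 7, 10, 11, 4]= (0 14 4 12 10 3 13 11 7 1)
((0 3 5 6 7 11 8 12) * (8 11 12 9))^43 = (0 3 5 6 7 12)(8 9)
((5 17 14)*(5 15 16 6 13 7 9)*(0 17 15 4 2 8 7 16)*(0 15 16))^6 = ((0 17 14 4 2 8 7 9 5 16 6 13))^6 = (0 7)(2 6)(4 16)(5 14)(8 13)(9 17)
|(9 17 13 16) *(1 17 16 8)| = 4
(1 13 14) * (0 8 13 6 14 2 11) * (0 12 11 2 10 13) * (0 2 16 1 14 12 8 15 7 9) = [15, 6, 16, 3, 4, 5, 12, 9, 2, 0, 13, 8, 11, 10, 14, 7, 1] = (0 15 7 9)(1 6 12 11 8 2 16)(10 13)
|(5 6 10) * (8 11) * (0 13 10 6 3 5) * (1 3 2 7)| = |(0 13 10)(1 3 5 2 7)(8 11)| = 30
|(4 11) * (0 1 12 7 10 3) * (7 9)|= 14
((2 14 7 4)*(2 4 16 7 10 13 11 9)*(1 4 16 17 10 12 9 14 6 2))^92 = (1 17 14 4 10 12 16 13 9 7 11)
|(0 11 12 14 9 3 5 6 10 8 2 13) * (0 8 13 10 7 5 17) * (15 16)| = 84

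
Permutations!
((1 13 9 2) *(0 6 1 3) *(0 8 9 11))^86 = (0 6 1 13 11)(2 8)(3 9)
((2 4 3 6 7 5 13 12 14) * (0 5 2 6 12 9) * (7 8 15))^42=((0 5 13 9)(2 4 3 12 14 6 8 15 7))^42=(0 13)(2 8 12)(3 7 6)(4 15 14)(5 9)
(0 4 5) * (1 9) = (0 4 5)(1 9) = [4, 9, 2, 3, 5, 0, 6, 7, 8, 1]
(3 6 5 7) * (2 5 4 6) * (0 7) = [7, 1, 5, 2, 6, 0, 4, 3] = (0 7 3 2 5)(4 6)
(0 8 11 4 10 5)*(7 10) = [8, 1, 2, 3, 7, 0, 6, 10, 11, 9, 5, 4] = (0 8 11 4 7 10 5)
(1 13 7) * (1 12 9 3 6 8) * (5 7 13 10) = (13)(1 10 5 7 12 9 3 6 8) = [0, 10, 2, 6, 4, 7, 8, 12, 1, 3, 5, 11, 9, 13]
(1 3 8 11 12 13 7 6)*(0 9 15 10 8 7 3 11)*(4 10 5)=(0 9 15 5 4 10 8)(1 11 12 13 3 7 6)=[9, 11, 2, 7, 10, 4, 1, 6, 0, 15, 8, 12, 13, 3, 14, 5]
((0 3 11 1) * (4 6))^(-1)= ((0 3 11 1)(4 6))^(-1)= (0 1 11 3)(4 6)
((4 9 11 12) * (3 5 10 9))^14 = ((3 5 10 9 11 12 4))^14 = (12)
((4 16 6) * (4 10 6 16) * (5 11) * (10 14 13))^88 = (16)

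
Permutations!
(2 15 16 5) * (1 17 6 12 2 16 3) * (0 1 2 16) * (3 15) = (0 1 17 6 12 16 5)(2 3) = [1, 17, 3, 2, 4, 0, 12, 7, 8, 9, 10, 11, 16, 13, 14, 15, 5, 6]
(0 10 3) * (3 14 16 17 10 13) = [13, 1, 2, 0, 4, 5, 6, 7, 8, 9, 14, 11, 12, 3, 16, 15, 17, 10] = (0 13 3)(10 14 16 17)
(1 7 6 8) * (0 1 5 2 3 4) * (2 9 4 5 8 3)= (0 1 7 6 3 5 9 4)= [1, 7, 2, 5, 0, 9, 3, 6, 8, 4]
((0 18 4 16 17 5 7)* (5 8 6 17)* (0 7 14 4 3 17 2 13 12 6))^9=(0 8 17 3 18)(2 13 12 6)(4 16 5 14)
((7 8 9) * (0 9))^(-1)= ((0 9 7 8))^(-1)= (0 8 7 9)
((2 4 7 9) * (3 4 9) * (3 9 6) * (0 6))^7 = (9) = ((0 6 3 4 7 9 2))^7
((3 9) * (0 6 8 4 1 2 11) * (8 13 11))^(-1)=((0 6 13 11)(1 2 8 4)(3 9))^(-1)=(0 11 13 6)(1 4 8 2)(3 9)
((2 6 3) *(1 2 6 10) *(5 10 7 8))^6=((1 2 7 8 5 10)(3 6))^6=(10)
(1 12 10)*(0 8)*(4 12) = (0 8)(1 4 12 10) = [8, 4, 2, 3, 12, 5, 6, 7, 0, 9, 1, 11, 10]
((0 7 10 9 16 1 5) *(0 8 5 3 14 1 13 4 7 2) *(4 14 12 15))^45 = (0 2)(1 3 12 15 4 7 10 9 16 13 14)(5 8)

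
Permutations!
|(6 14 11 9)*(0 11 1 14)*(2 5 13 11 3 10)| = |(0 3 10 2 5 13 11 9 6)(1 14)| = 18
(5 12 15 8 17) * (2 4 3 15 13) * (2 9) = (2 4 3 15 8 17 5 12 13 9) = [0, 1, 4, 15, 3, 12, 6, 7, 17, 2, 10, 11, 13, 9, 14, 8, 16, 5]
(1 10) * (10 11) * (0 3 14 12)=(0 3 14 12)(1 11 10)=[3, 11, 2, 14, 4, 5, 6, 7, 8, 9, 1, 10, 0, 13, 12]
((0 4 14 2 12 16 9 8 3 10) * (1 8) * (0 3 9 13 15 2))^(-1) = ((0 4 14)(1 8 9)(2 12 16 13 15)(3 10))^(-1) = (0 14 4)(1 9 8)(2 15 13 16 12)(3 10)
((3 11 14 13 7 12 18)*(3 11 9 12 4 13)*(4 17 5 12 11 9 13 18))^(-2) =(3 11 18 12 17 13 14 9 4 5 7)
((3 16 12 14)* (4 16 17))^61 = ((3 17 4 16 12 14))^61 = (3 17 4 16 12 14)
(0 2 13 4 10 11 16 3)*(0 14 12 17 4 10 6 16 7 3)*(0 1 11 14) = (0 2 13 10 14 12 17 4 6 16 1 11 7 3) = [2, 11, 13, 0, 6, 5, 16, 3, 8, 9, 14, 7, 17, 10, 12, 15, 1, 4]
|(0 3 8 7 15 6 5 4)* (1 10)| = 8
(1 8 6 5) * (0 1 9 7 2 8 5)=(0 1 5 9 7 2 8 6)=[1, 5, 8, 3, 4, 9, 0, 2, 6, 7]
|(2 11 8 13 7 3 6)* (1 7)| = 8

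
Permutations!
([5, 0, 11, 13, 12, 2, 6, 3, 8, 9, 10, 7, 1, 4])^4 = [7, 11, 13, 1, 5, 3, 6, 12, 8, 9, 10, 4, 2, 0]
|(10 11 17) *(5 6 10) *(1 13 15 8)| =20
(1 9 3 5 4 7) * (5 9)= (1 5 4 7)(3 9)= [0, 5, 2, 9, 7, 4, 6, 1, 8, 3]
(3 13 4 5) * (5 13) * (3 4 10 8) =(3 5 4 13 10 8) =[0, 1, 2, 5, 13, 4, 6, 7, 3, 9, 8, 11, 12, 10]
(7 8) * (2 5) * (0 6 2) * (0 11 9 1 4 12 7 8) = (0 6 2 5 11 9 1 4 12 7) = [6, 4, 5, 3, 12, 11, 2, 0, 8, 1, 10, 9, 7]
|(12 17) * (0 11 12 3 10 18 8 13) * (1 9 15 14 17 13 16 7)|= 44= |(0 11 12 13)(1 9 15 14 17 3 10 18 8 16 7)|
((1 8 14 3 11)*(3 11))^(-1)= ((1 8 14 11))^(-1)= (1 11 14 8)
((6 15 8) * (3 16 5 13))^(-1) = (3 13 5 16)(6 8 15)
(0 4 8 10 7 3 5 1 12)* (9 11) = (0 4 8 10 7 3 5 1 12)(9 11) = [4, 12, 2, 5, 8, 1, 6, 3, 10, 11, 7, 9, 0]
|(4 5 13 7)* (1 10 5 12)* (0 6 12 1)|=|(0 6 12)(1 10 5 13 7 4)|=6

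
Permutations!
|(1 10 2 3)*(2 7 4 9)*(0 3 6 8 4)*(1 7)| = 30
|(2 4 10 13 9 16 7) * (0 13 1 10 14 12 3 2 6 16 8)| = |(0 13 9 8)(1 10)(2 4 14 12 3)(6 16 7)| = 60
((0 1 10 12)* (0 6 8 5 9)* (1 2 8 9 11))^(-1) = ((0 2 8 5 11 1 10 12 6 9))^(-1) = (0 9 6 12 10 1 11 5 8 2)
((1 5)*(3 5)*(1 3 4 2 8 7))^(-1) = (1 7 8 2 4)(3 5)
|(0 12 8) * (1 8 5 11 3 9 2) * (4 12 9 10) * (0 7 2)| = |(0 9)(1 8 7 2)(3 10 4 12 5 11)| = 12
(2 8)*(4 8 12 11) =[0, 1, 12, 3, 8, 5, 6, 7, 2, 9, 10, 4, 11] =(2 12 11 4 8)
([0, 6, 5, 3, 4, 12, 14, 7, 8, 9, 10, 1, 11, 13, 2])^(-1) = (1 11 12 5 2 14 6)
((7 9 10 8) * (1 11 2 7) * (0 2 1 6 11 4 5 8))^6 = (11)(0 2 7 9 10)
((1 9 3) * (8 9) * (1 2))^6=(1 8 9 3 2)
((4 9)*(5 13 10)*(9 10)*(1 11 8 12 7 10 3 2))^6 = (1 5)(2 10)(3 7)(4 12)(8 9)(11 13)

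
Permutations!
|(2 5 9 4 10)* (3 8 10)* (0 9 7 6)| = 10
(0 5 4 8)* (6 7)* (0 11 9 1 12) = (0 5 4 8 11 9 1 12)(6 7) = [5, 12, 2, 3, 8, 4, 7, 6, 11, 1, 10, 9, 0]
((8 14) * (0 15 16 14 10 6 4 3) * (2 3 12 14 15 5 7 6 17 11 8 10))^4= (0 4 17 3 6 10 2 7 14 8 5 12 11)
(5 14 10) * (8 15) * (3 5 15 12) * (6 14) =(3 5 6 14 10 15 8 12) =[0, 1, 2, 5, 4, 6, 14, 7, 12, 9, 15, 11, 3, 13, 10, 8]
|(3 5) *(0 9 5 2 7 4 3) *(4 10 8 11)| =|(0 9 5)(2 7 10 8 11 4 3)| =21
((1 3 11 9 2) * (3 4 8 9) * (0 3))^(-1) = (0 11 3)(1 2 9 8 4)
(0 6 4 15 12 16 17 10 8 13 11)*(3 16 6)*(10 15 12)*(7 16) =(0 3 7 16 17 15 10 8 13 11)(4 12 6) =[3, 1, 2, 7, 12, 5, 4, 16, 13, 9, 8, 0, 6, 11, 14, 10, 17, 15]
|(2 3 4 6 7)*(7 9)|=|(2 3 4 6 9 7)|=6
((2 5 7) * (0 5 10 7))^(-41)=((0 5)(2 10 7))^(-41)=(0 5)(2 10 7)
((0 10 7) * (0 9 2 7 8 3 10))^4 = (2 7 9)(3 10 8)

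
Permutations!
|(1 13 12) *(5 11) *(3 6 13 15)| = 6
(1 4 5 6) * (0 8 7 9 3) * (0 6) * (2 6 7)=[8, 4, 6, 7, 5, 0, 1, 9, 2, 3]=(0 8 2 6 1 4 5)(3 7 9)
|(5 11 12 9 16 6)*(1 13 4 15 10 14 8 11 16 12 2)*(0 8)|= |(0 8 11 2 1 13 4 15 10 14)(5 16 6)(9 12)|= 30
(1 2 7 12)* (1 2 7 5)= [0, 7, 5, 3, 4, 1, 6, 12, 8, 9, 10, 11, 2]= (1 7 12 2 5)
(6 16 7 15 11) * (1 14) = (1 14)(6 16 7 15 11) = [0, 14, 2, 3, 4, 5, 16, 15, 8, 9, 10, 6, 12, 13, 1, 11, 7]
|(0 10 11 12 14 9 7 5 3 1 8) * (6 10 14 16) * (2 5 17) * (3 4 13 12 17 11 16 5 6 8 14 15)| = |(0 15 3 1 14 9 7 11 17 2 6 10 16 8)(4 13 12 5)| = 28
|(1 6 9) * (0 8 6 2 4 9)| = 12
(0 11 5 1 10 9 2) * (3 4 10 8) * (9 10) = (0 11 5 1 8 3 4 9 2) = [11, 8, 0, 4, 9, 1, 6, 7, 3, 2, 10, 5]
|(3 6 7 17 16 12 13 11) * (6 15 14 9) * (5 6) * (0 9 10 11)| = 45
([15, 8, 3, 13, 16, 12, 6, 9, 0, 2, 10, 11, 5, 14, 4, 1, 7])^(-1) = [8, 15, 9, 2, 14, 12, 6, 16, 1, 7, 10, 11, 5, 3, 13, 0, 4]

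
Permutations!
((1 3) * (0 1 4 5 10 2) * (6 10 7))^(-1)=(0 2 10 6 7 5 4 3 1)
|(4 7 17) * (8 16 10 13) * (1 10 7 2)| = 9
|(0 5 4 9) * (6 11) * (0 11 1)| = 7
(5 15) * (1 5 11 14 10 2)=(1 5 15 11 14 10 2)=[0, 5, 1, 3, 4, 15, 6, 7, 8, 9, 2, 14, 12, 13, 10, 11]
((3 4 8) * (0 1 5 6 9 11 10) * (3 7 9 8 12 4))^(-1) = (0 10 11 9 7 8 6 5 1)(4 12)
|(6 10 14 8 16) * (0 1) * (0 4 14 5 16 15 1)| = |(1 4 14 8 15)(5 16 6 10)| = 20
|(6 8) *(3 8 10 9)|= |(3 8 6 10 9)|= 5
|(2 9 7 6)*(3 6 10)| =6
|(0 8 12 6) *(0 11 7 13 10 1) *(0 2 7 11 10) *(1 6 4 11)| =18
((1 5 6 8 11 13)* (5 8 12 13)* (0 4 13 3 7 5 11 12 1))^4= ((0 4 13)(1 8 12 3 7 5 6))^4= (0 4 13)(1 7 8 5 12 6 3)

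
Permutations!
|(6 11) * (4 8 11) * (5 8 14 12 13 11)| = |(4 14 12 13 11 6)(5 8)| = 6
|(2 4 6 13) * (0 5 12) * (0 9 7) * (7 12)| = |(0 5 7)(2 4 6 13)(9 12)| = 12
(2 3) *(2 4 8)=[0, 1, 3, 4, 8, 5, 6, 7, 2]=(2 3 4 8)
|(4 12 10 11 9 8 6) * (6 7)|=8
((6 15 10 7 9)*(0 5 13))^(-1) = (0 13 5)(6 9 7 10 15)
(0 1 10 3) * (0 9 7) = (0 1 10 3 9 7) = [1, 10, 2, 9, 4, 5, 6, 0, 8, 7, 3]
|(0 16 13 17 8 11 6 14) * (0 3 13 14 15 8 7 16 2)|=12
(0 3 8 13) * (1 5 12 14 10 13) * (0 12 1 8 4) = (0 3 4)(1 5)(10 13 12 14) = [3, 5, 2, 4, 0, 1, 6, 7, 8, 9, 13, 11, 14, 12, 10]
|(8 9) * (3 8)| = |(3 8 9)| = 3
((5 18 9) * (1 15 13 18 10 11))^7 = (1 11 10 5 9 18 13 15)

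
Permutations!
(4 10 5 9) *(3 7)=[0, 1, 2, 7, 10, 9, 6, 3, 8, 4, 5]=(3 7)(4 10 5 9)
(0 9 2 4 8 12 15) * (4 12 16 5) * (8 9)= (0 8 16 5 4 9 2 12 15)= [8, 1, 12, 3, 9, 4, 6, 7, 16, 2, 10, 11, 15, 13, 14, 0, 5]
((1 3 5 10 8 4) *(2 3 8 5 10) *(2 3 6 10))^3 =((1 8 4)(2 6 10 5 3))^3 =(2 5 6 3 10)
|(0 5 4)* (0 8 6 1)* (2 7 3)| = |(0 5 4 8 6 1)(2 7 3)| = 6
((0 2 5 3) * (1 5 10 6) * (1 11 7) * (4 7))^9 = ((0 2 10 6 11 4 7 1 5 3))^9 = (0 3 5 1 7 4 11 6 10 2)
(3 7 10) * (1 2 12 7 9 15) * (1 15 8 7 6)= (15)(1 2 12 6)(3 9 8 7 10)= [0, 2, 12, 9, 4, 5, 1, 10, 7, 8, 3, 11, 6, 13, 14, 15]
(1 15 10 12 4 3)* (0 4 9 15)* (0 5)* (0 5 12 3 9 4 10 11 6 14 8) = (0 10 3 1 12 4 9 15 11 6 14 8) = [10, 12, 2, 1, 9, 5, 14, 7, 0, 15, 3, 6, 4, 13, 8, 11]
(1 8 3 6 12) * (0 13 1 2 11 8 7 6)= (0 13 1 7 6 12 2 11 8 3)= [13, 7, 11, 0, 4, 5, 12, 6, 3, 9, 10, 8, 2, 1]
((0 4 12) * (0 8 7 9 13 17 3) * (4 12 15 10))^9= ((0 12 8 7 9 13 17 3)(4 15 10))^9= (0 12 8 7 9 13 17 3)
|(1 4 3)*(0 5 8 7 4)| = 7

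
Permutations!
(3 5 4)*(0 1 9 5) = (0 1 9 5 4 3) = [1, 9, 2, 0, 3, 4, 6, 7, 8, 5]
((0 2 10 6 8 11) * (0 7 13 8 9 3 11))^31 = ((0 2 10 6 9 3 11 7 13 8))^31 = (0 2 10 6 9 3 11 7 13 8)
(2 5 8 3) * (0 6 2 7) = (0 6 2 5 8 3 7) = [6, 1, 5, 7, 4, 8, 2, 0, 3]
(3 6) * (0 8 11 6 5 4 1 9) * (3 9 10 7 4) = (0 8 11 6 9)(1 10 7 4)(3 5) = [8, 10, 2, 5, 1, 3, 9, 4, 11, 0, 7, 6]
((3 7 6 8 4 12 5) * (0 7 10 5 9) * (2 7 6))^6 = (12)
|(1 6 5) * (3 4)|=6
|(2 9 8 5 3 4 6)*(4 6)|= 6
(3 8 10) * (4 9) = (3 8 10)(4 9) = [0, 1, 2, 8, 9, 5, 6, 7, 10, 4, 3]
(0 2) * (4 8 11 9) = (0 2)(4 8 11 9) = [2, 1, 0, 3, 8, 5, 6, 7, 11, 4, 10, 9]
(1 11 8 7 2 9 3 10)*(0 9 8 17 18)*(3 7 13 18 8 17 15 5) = (0 9 7 2 17 8 13 18)(1 11 15 5 3 10) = [9, 11, 17, 10, 4, 3, 6, 2, 13, 7, 1, 15, 12, 18, 14, 5, 16, 8, 0]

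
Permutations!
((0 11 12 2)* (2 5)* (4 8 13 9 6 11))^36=((0 4 8 13 9 6 11 12 5 2))^36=(0 11 8 5 9)(2 6 4 12 13)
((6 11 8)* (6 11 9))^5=((6 9)(8 11))^5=(6 9)(8 11)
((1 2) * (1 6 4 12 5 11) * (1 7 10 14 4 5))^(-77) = (1 5 10 12 6 7 4 2 11 14)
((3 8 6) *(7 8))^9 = (3 7 8 6)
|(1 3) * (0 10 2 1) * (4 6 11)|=15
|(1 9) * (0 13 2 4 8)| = |(0 13 2 4 8)(1 9)| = 10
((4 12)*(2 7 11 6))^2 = (12)(2 11)(6 7)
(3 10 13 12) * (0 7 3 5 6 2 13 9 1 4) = (0 7 3 10 9 1 4)(2 13 12 5 6) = [7, 4, 13, 10, 0, 6, 2, 3, 8, 1, 9, 11, 5, 12]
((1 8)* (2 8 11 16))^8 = (1 2 11 8 16)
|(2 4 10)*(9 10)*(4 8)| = 5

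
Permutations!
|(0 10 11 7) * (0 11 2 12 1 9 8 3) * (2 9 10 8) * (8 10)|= |(0 10 9 2 12 1 8 3)(7 11)|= 8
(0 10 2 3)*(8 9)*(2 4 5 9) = (0 10 4 5 9 8 2 3) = [10, 1, 3, 0, 5, 9, 6, 7, 2, 8, 4]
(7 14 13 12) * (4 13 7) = (4 13 12)(7 14) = [0, 1, 2, 3, 13, 5, 6, 14, 8, 9, 10, 11, 4, 12, 7]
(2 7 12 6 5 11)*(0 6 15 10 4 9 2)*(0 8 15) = (0 6 5 11 8 15 10 4 9 2 7 12) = [6, 1, 7, 3, 9, 11, 5, 12, 15, 2, 4, 8, 0, 13, 14, 10]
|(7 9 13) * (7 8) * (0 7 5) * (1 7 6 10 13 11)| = |(0 6 10 13 8 5)(1 7 9 11)| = 12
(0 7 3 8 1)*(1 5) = (0 7 3 8 5 1) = [7, 0, 2, 8, 4, 1, 6, 3, 5]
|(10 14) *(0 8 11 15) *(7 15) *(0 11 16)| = 6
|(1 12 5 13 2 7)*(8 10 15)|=|(1 12 5 13 2 7)(8 10 15)|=6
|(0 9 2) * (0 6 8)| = |(0 9 2 6 8)| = 5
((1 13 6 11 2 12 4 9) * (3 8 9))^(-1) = (1 9 8 3 4 12 2 11 6 13)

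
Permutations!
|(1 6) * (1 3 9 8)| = 5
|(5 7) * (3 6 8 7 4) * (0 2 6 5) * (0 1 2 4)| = 20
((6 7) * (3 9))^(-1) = ((3 9)(6 7))^(-1) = (3 9)(6 7)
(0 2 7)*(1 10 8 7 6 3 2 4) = (0 4 1 10 8 7)(2 6 3) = [4, 10, 6, 2, 1, 5, 3, 0, 7, 9, 8]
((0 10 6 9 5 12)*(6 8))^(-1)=((0 10 8 6 9 5 12))^(-1)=(0 12 5 9 6 8 10)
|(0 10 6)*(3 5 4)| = |(0 10 6)(3 5 4)| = 3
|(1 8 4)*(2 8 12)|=|(1 12 2 8 4)|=5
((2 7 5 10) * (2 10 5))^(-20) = (10)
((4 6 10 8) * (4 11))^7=((4 6 10 8 11))^7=(4 10 11 6 8)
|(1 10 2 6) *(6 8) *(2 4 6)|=|(1 10 4 6)(2 8)|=4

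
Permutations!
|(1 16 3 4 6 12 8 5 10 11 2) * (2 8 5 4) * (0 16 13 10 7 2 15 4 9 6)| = |(0 16 3 15 4)(1 13 10 11 8 9 6 12 5 7 2)| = 55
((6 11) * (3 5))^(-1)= (3 5)(6 11)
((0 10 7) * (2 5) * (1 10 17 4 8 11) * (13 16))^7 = (0 7 10 1 11 8 4 17)(2 5)(13 16)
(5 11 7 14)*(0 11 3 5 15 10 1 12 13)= [11, 12, 2, 5, 4, 3, 6, 14, 8, 9, 1, 7, 13, 0, 15, 10]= (0 11 7 14 15 10 1 12 13)(3 5)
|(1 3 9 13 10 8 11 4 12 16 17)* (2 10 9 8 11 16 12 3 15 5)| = 22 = |(1 15 5 2 10 11 4 3 8 16 17)(9 13)|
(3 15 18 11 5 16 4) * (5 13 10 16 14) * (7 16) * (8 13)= (3 15 18 11 8 13 10 7 16 4)(5 14)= [0, 1, 2, 15, 3, 14, 6, 16, 13, 9, 7, 8, 12, 10, 5, 18, 4, 17, 11]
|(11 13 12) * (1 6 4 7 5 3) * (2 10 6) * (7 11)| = |(1 2 10 6 4 11 13 12 7 5 3)| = 11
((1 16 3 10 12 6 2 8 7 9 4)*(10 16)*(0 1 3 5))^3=(0 12 8 4 5 10 2 9 16 1 6 7 3)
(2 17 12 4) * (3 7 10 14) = (2 17 12 4)(3 7 10 14) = [0, 1, 17, 7, 2, 5, 6, 10, 8, 9, 14, 11, 4, 13, 3, 15, 16, 12]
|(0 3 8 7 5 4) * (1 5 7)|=6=|(0 3 8 1 5 4)|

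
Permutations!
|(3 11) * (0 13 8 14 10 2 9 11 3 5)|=9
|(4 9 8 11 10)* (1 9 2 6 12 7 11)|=21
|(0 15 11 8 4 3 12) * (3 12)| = |(0 15 11 8 4 12)| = 6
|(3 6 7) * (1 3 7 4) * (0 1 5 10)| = |(0 1 3 6 4 5 10)| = 7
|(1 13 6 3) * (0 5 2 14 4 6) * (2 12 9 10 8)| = |(0 5 12 9 10 8 2 14 4 6 3 1 13)| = 13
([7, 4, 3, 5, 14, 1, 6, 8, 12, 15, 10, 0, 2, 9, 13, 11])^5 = (0 3 13 7 5 9 8 1 15 12 4 11 2 14)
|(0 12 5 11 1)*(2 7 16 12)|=8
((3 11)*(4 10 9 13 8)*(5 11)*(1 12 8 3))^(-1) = (1 11 5 3 13 9 10 4 8 12)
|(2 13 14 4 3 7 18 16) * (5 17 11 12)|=8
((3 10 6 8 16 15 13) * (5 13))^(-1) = ((3 10 6 8 16 15 5 13))^(-1) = (3 13 5 15 16 8 6 10)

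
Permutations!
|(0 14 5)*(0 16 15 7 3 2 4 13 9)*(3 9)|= |(0 14 5 16 15 7 9)(2 4 13 3)|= 28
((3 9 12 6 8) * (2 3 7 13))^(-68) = ((2 3 9 12 6 8 7 13))^(-68) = (2 6)(3 8)(7 9)(12 13)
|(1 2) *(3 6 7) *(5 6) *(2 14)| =12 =|(1 14 2)(3 5 6 7)|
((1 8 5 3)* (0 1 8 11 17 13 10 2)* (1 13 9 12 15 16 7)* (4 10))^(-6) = ((0 13 4 10 2)(1 11 17 9 12 15 16 7)(3 8 5))^(-6) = (0 2 10 4 13)(1 17 12 16)(7 11 9 15)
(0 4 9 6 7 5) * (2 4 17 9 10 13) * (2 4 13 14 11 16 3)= [17, 1, 13, 2, 10, 0, 7, 5, 8, 6, 14, 16, 12, 4, 11, 15, 3, 9]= (0 17 9 6 7 5)(2 13 4 10 14 11 16 3)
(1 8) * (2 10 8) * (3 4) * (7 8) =(1 2 10 7 8)(3 4) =[0, 2, 10, 4, 3, 5, 6, 8, 1, 9, 7]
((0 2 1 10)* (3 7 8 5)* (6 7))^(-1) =((0 2 1 10)(3 6 7 8 5))^(-1) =(0 10 1 2)(3 5 8 7 6)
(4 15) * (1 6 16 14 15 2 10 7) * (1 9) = [0, 6, 10, 3, 2, 5, 16, 9, 8, 1, 7, 11, 12, 13, 15, 4, 14] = (1 6 16 14 15 4 2 10 7 9)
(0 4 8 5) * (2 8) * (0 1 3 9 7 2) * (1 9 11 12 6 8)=(0 4)(1 3 11 12 6 8 5 9 7 2)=[4, 3, 1, 11, 0, 9, 8, 2, 5, 7, 10, 12, 6]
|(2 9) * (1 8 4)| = |(1 8 4)(2 9)| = 6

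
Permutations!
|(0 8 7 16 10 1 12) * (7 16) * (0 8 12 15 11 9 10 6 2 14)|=35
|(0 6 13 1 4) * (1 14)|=6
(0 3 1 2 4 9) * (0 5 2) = (0 3 1)(2 4 9 5) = [3, 0, 4, 1, 9, 2, 6, 7, 8, 5]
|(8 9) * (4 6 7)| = |(4 6 7)(8 9)| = 6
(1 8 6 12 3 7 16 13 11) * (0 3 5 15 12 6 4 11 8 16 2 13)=(0 3 7 2 13 8 4 11 1 16)(5 15 12)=[3, 16, 13, 7, 11, 15, 6, 2, 4, 9, 10, 1, 5, 8, 14, 12, 0]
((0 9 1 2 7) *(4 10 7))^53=((0 9 1 2 4 10 7))^53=(0 4 9 10 1 7 2)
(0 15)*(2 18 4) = (0 15)(2 18 4) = [15, 1, 18, 3, 2, 5, 6, 7, 8, 9, 10, 11, 12, 13, 14, 0, 16, 17, 4]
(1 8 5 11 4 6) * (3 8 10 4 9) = (1 10 4 6)(3 8 5 11 9) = [0, 10, 2, 8, 6, 11, 1, 7, 5, 3, 4, 9]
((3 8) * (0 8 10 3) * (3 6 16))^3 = (0 8)(3 16 6 10)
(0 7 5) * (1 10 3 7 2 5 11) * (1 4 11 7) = [2, 10, 5, 1, 11, 0, 6, 7, 8, 9, 3, 4] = (0 2 5)(1 10 3)(4 11)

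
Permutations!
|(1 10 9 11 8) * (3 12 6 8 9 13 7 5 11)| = 11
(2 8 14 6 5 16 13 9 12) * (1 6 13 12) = (1 6 5 16 12 2 8 14 13 9) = [0, 6, 8, 3, 4, 16, 5, 7, 14, 1, 10, 11, 2, 9, 13, 15, 12]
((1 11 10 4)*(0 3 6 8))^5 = ((0 3 6 8)(1 11 10 4))^5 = (0 3 6 8)(1 11 10 4)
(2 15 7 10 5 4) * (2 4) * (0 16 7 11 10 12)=(0 16 7 12)(2 15 11 10 5)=[16, 1, 15, 3, 4, 2, 6, 12, 8, 9, 5, 10, 0, 13, 14, 11, 7]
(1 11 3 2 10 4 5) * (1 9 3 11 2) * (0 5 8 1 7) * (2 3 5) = (11)(0 2 10 4 8 1 3 7)(5 9) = [2, 3, 10, 7, 8, 9, 6, 0, 1, 5, 4, 11]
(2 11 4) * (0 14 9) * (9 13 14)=[9, 1, 11, 3, 2, 5, 6, 7, 8, 0, 10, 4, 12, 14, 13]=(0 9)(2 11 4)(13 14)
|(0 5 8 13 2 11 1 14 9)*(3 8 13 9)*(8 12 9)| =10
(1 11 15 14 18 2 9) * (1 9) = (1 11 15 14 18 2) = [0, 11, 1, 3, 4, 5, 6, 7, 8, 9, 10, 15, 12, 13, 18, 14, 16, 17, 2]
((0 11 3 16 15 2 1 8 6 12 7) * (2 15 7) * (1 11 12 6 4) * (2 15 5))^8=((0 12 15 5 2 11 3 16 7)(1 8 4))^8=(0 7 16 3 11 2 5 15 12)(1 4 8)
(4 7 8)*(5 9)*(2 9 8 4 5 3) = (2 9 3)(4 7)(5 8) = [0, 1, 9, 2, 7, 8, 6, 4, 5, 3]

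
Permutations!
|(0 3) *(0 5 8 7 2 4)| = |(0 3 5 8 7 2 4)| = 7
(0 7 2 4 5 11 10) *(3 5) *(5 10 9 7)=(0 5 11 9 7 2 4 3 10)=[5, 1, 4, 10, 3, 11, 6, 2, 8, 7, 0, 9]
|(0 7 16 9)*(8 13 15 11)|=4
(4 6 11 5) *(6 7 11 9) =(4 7 11 5)(6 9) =[0, 1, 2, 3, 7, 4, 9, 11, 8, 6, 10, 5]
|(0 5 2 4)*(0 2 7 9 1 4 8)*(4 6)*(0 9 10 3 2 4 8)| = 12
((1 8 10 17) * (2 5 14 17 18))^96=(18)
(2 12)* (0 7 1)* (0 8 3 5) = (0 7 1 8 3 5)(2 12) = [7, 8, 12, 5, 4, 0, 6, 1, 3, 9, 10, 11, 2]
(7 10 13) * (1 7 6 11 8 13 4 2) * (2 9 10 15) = (1 7 15 2)(4 9 10)(6 11 8 13) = [0, 7, 1, 3, 9, 5, 11, 15, 13, 10, 4, 8, 12, 6, 14, 2]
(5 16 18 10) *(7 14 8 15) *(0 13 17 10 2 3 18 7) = (0 13 17 10 5 16 7 14 8 15)(2 3 18) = [13, 1, 3, 18, 4, 16, 6, 14, 15, 9, 5, 11, 12, 17, 8, 0, 7, 10, 2]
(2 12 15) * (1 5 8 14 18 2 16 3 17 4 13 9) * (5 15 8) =(1 15 16 3 17 4 13 9)(2 12 8 14 18) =[0, 15, 12, 17, 13, 5, 6, 7, 14, 1, 10, 11, 8, 9, 18, 16, 3, 4, 2]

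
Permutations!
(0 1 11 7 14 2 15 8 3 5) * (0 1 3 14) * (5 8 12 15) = (0 3 8 14 2 5 1 11 7)(12 15) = [3, 11, 5, 8, 4, 1, 6, 0, 14, 9, 10, 7, 15, 13, 2, 12]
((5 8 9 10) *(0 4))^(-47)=(0 4)(5 8 9 10)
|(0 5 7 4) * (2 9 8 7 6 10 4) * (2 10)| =9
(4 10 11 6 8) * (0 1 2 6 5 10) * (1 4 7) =(0 4)(1 2 6 8 7)(5 10 11) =[4, 2, 6, 3, 0, 10, 8, 1, 7, 9, 11, 5]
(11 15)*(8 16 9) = (8 16 9)(11 15) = [0, 1, 2, 3, 4, 5, 6, 7, 16, 8, 10, 15, 12, 13, 14, 11, 9]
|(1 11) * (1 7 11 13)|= 2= |(1 13)(7 11)|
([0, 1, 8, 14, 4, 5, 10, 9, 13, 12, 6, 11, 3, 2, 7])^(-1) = (2 13 8)(3 12 9 7 14)(6 10)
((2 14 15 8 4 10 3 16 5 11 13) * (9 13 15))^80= (16)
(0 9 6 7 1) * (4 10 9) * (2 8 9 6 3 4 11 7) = (0 11 7 1)(2 8 9 3 4 10 6) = [11, 0, 8, 4, 10, 5, 2, 1, 9, 3, 6, 7]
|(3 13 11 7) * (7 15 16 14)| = |(3 13 11 15 16 14 7)| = 7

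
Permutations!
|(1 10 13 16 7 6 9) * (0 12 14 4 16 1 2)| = |(0 12 14 4 16 7 6 9 2)(1 10 13)| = 9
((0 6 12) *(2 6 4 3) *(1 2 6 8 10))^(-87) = ((0 4 3 6 12)(1 2 8 10))^(-87) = (0 6 4 12 3)(1 2 8 10)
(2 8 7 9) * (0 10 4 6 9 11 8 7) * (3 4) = (0 10 3 4 6 9 2 7 11 8) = [10, 1, 7, 4, 6, 5, 9, 11, 0, 2, 3, 8]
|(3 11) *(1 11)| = |(1 11 3)| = 3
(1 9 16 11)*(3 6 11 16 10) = (16)(1 9 10 3 6 11) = [0, 9, 2, 6, 4, 5, 11, 7, 8, 10, 3, 1, 12, 13, 14, 15, 16]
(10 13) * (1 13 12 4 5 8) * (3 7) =[0, 13, 2, 7, 5, 8, 6, 3, 1, 9, 12, 11, 4, 10] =(1 13 10 12 4 5 8)(3 7)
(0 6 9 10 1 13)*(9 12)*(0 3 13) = (0 6 12 9 10 1)(3 13) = [6, 0, 2, 13, 4, 5, 12, 7, 8, 10, 1, 11, 9, 3]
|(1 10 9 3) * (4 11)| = |(1 10 9 3)(4 11)| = 4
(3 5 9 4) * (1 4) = [0, 4, 2, 5, 3, 9, 6, 7, 8, 1] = (1 4 3 5 9)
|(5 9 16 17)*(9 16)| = |(5 16 17)| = 3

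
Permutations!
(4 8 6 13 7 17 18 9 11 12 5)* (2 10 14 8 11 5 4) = (2 10 14 8 6 13 7 17 18 9 5)(4 11 12) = [0, 1, 10, 3, 11, 2, 13, 17, 6, 5, 14, 12, 4, 7, 8, 15, 16, 18, 9]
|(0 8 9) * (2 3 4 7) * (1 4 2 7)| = |(0 8 9)(1 4)(2 3)| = 6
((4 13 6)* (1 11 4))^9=((1 11 4 13 6))^9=(1 6 13 4 11)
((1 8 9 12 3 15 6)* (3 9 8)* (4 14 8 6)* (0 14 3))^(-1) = (0 1 6 8 14)(3 4 15)(9 12)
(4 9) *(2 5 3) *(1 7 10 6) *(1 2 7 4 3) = [0, 4, 5, 7, 9, 1, 2, 10, 8, 3, 6] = (1 4 9 3 7 10 6 2 5)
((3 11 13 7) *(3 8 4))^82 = (3 8 13)(4 7 11)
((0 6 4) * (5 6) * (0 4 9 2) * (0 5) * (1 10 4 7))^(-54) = ((1 10 4 7)(2 5 6 9))^(-54) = (1 4)(2 6)(5 9)(7 10)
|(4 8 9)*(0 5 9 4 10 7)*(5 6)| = |(0 6 5 9 10 7)(4 8)| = 6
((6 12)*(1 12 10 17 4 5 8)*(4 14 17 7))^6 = (17)(1 5 7 6)(4 10 12 8)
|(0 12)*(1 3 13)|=6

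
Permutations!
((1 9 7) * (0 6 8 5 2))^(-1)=((0 6 8 5 2)(1 9 7))^(-1)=(0 2 5 8 6)(1 7 9)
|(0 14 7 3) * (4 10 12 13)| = 4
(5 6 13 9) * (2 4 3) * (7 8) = (2 4 3)(5 6 13 9)(7 8) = [0, 1, 4, 2, 3, 6, 13, 8, 7, 5, 10, 11, 12, 9]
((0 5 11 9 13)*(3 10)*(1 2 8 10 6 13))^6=(0 8 5 10 11 3 9 6 1 13 2)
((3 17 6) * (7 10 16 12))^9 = (17)(7 10 16 12)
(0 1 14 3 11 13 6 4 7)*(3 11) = (0 1 14 11 13 6 4 7) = [1, 14, 2, 3, 7, 5, 4, 0, 8, 9, 10, 13, 12, 6, 11]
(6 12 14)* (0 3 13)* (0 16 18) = (0 3 13 16 18)(6 12 14) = [3, 1, 2, 13, 4, 5, 12, 7, 8, 9, 10, 11, 14, 16, 6, 15, 18, 17, 0]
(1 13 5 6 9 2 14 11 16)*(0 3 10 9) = (0 3 10 9 2 14 11 16 1 13 5 6) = [3, 13, 14, 10, 4, 6, 0, 7, 8, 2, 9, 16, 12, 5, 11, 15, 1]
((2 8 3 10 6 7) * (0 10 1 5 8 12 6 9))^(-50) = ((0 10 9)(1 5 8 3)(2 12 6 7))^(-50) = (0 10 9)(1 8)(2 6)(3 5)(7 12)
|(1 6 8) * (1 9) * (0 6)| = 5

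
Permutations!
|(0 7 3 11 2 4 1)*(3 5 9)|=9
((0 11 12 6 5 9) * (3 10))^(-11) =(0 11 12 6 5 9)(3 10)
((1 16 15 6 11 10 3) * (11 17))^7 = (1 3 10 11 17 6 15 16)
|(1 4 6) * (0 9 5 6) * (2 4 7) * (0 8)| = 9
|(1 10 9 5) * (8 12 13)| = |(1 10 9 5)(8 12 13)| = 12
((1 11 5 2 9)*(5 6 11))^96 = ((1 5 2 9)(6 11))^96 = (11)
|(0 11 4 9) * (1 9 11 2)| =4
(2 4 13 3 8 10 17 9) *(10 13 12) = [0, 1, 4, 8, 12, 5, 6, 7, 13, 2, 17, 11, 10, 3, 14, 15, 16, 9] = (2 4 12 10 17 9)(3 8 13)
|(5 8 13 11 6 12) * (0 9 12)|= |(0 9 12 5 8 13 11 6)|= 8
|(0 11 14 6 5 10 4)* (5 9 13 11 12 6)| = |(0 12 6 9 13 11 14 5 10 4)| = 10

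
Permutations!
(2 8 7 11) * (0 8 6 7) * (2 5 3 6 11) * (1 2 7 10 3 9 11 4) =[8, 2, 4, 6, 1, 9, 10, 7, 0, 11, 3, 5] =(0 8)(1 2 4)(3 6 10)(5 9 11)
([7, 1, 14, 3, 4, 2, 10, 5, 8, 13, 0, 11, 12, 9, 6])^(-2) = (0 6 2 7 10 14 5)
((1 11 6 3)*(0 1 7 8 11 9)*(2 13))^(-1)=((0 1 9)(2 13)(3 7 8 11 6))^(-1)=(0 9 1)(2 13)(3 6 11 8 7)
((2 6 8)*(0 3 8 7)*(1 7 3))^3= ((0 1 7)(2 6 3 8))^3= (2 8 3 6)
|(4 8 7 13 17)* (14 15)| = |(4 8 7 13 17)(14 15)| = 10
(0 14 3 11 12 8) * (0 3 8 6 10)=[14, 1, 2, 11, 4, 5, 10, 7, 3, 9, 0, 12, 6, 13, 8]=(0 14 8 3 11 12 6 10)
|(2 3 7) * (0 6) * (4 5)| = |(0 6)(2 3 7)(4 5)| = 6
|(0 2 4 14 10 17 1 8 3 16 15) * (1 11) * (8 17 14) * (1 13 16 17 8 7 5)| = 26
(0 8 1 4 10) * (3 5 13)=(0 8 1 4 10)(3 5 13)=[8, 4, 2, 5, 10, 13, 6, 7, 1, 9, 0, 11, 12, 3]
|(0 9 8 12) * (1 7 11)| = |(0 9 8 12)(1 7 11)| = 12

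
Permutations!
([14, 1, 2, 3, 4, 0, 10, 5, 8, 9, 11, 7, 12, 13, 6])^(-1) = (0 5 7 11 10 6 14)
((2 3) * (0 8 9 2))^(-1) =(0 3 2 9 8)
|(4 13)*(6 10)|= |(4 13)(6 10)|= 2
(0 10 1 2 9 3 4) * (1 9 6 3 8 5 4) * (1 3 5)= (0 10 9 8 1 2 6 5 4)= [10, 2, 6, 3, 0, 4, 5, 7, 1, 8, 9]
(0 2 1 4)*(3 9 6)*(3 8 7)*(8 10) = (0 2 1 4)(3 9 6 10 8 7) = [2, 4, 1, 9, 0, 5, 10, 3, 7, 6, 8]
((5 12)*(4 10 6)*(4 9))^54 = (12)(4 6)(9 10)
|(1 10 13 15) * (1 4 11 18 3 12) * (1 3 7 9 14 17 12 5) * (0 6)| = |(0 6)(1 10 13 15 4 11 18 7 9 14 17 12 3 5)| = 14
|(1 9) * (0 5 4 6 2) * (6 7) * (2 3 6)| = |(0 5 4 7 2)(1 9)(3 6)| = 10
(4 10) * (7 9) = (4 10)(7 9) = [0, 1, 2, 3, 10, 5, 6, 9, 8, 7, 4]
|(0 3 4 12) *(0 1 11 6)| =|(0 3 4 12 1 11 6)| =7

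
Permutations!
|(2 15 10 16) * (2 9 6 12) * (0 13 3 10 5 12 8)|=8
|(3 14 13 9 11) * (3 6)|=6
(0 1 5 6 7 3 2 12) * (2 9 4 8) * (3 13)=(0 1 5 6 7 13 3 9 4 8 2 12)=[1, 5, 12, 9, 8, 6, 7, 13, 2, 4, 10, 11, 0, 3]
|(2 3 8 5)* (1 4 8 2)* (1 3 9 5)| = |(1 4 8)(2 9 5 3)| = 12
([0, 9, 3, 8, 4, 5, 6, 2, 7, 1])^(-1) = (1 9)(2 7 8 3)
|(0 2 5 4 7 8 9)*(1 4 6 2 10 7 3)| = 15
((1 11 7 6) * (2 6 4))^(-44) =(1 2 7)(4 11 6)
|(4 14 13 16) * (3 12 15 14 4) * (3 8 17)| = |(3 12 15 14 13 16 8 17)| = 8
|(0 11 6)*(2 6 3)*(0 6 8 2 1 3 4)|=6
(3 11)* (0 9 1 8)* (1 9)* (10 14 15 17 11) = (0 1 8)(3 10 14 15 17 11) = [1, 8, 2, 10, 4, 5, 6, 7, 0, 9, 14, 3, 12, 13, 15, 17, 16, 11]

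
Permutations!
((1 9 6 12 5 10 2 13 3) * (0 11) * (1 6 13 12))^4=((0 11)(1 9 13 3 6)(2 12 5 10))^4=(1 6 3 13 9)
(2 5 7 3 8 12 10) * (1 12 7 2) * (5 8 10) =[0, 12, 8, 10, 4, 2, 6, 3, 7, 9, 1, 11, 5] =(1 12 5 2 8 7 3 10)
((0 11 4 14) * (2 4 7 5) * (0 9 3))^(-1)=((0 11 7 5 2 4 14 9 3))^(-1)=(0 3 9 14 4 2 5 7 11)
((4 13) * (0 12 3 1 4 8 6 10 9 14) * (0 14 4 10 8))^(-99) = (14)(0 9 3 13 10 12 4 1)(6 8)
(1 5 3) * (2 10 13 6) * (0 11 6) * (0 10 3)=(0 11 6 2 3 1 5)(10 13)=[11, 5, 3, 1, 4, 0, 2, 7, 8, 9, 13, 6, 12, 10]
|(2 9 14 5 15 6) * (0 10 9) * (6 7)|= 9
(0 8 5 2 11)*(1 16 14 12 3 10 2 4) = (0 8 5 4 1 16 14 12 3 10 2 11) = [8, 16, 11, 10, 1, 4, 6, 7, 5, 9, 2, 0, 3, 13, 12, 15, 14]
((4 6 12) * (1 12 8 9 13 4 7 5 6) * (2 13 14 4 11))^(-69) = (1 5 9)(4 7 8)(6 14 12)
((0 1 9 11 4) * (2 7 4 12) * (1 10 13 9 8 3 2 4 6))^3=(0 9 4 13 12 10 11)(1 2)(3 6)(7 8)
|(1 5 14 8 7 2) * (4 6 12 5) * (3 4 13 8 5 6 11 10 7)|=18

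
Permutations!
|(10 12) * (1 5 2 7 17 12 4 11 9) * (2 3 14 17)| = 10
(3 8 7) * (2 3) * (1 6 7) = [0, 6, 3, 8, 4, 5, 7, 2, 1] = (1 6 7 2 3 8)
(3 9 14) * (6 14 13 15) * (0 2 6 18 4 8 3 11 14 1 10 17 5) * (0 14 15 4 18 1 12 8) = (18)(0 2 6 12 8 3 9 13 4)(1 10 17 5 14 11 15) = [2, 10, 6, 9, 0, 14, 12, 7, 3, 13, 17, 15, 8, 4, 11, 1, 16, 5, 18]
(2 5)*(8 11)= [0, 1, 5, 3, 4, 2, 6, 7, 11, 9, 10, 8]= (2 5)(8 11)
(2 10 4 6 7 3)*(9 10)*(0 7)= (0 7 3 2 9 10 4 6)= [7, 1, 9, 2, 6, 5, 0, 3, 8, 10, 4]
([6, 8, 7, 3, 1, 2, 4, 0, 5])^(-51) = [5, 0, 1, 3, 7, 4, 2, 8, 6]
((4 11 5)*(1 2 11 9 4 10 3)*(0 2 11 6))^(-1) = (0 6 2)(1 3 10 5 11)(4 9)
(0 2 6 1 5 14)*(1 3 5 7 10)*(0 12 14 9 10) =[2, 7, 6, 5, 4, 9, 3, 0, 8, 10, 1, 11, 14, 13, 12] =(0 2 6 3 5 9 10 1 7)(12 14)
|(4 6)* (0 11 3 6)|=5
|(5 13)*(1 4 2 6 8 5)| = 7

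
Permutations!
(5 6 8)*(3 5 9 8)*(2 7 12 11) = [0, 1, 7, 5, 4, 6, 3, 12, 9, 8, 10, 2, 11] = (2 7 12 11)(3 5 6)(8 9)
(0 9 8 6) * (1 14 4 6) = (0 9 8 1 14 4 6) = [9, 14, 2, 3, 6, 5, 0, 7, 1, 8, 10, 11, 12, 13, 4]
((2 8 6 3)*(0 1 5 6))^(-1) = (0 8 2 3 6 5 1)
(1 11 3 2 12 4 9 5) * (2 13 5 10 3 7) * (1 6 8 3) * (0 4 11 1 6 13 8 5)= (0 4 9 10 6 5 13)(2 12 11 7)(3 8)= [4, 1, 12, 8, 9, 13, 5, 2, 3, 10, 6, 7, 11, 0]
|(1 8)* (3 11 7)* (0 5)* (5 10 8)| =|(0 10 8 1 5)(3 11 7)| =15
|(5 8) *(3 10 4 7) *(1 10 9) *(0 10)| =14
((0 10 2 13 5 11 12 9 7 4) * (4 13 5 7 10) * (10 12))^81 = (0 4)(2 5 11 10)(7 13)(9 12)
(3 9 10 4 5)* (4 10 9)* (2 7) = [0, 1, 7, 4, 5, 3, 6, 2, 8, 9, 10] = (10)(2 7)(3 4 5)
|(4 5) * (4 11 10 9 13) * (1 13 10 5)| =6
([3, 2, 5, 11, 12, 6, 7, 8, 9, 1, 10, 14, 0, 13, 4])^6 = (14)(1 9 8 7 6 5 2)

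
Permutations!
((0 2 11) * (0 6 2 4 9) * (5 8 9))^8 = (0 8 4 9 5)(2 6 11) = ((0 4 5 8 9)(2 11 6))^8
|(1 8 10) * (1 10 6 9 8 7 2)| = 3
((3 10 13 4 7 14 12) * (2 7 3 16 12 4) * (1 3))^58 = (16)(1 10 2 14)(3 13 7 4)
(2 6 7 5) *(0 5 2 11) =(0 5 11)(2 6 7) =[5, 1, 6, 3, 4, 11, 7, 2, 8, 9, 10, 0]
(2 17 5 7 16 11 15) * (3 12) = (2 17 5 7 16 11 15)(3 12) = [0, 1, 17, 12, 4, 7, 6, 16, 8, 9, 10, 15, 3, 13, 14, 2, 11, 5]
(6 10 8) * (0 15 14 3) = [15, 1, 2, 0, 4, 5, 10, 7, 6, 9, 8, 11, 12, 13, 3, 14] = (0 15 14 3)(6 10 8)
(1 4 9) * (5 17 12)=[0, 4, 2, 3, 9, 17, 6, 7, 8, 1, 10, 11, 5, 13, 14, 15, 16, 12]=(1 4 9)(5 17 12)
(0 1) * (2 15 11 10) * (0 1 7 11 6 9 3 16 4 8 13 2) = [7, 1, 15, 16, 8, 5, 9, 11, 13, 3, 0, 10, 12, 2, 14, 6, 4] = (0 7 11 10)(2 15 6 9 3 16 4 8 13)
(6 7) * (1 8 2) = (1 8 2)(6 7) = [0, 8, 1, 3, 4, 5, 7, 6, 2]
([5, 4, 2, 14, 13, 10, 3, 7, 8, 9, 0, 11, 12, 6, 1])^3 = [0, 6, 2, 4, 3, 5, 1, 7, 8, 9, 10, 11, 12, 14, 13]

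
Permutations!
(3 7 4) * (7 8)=(3 8 7 4)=[0, 1, 2, 8, 3, 5, 6, 4, 7]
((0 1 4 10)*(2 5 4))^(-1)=((0 1 2 5 4 10))^(-1)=(0 10 4 5 2 1)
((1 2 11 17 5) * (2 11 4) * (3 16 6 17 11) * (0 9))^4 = (1 17 16)(3 5 6)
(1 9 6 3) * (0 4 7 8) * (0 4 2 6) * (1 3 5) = (0 2 6 5 1 9)(4 7 8) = [2, 9, 6, 3, 7, 1, 5, 8, 4, 0]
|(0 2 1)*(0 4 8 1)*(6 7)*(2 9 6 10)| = 6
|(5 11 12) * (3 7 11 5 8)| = |(3 7 11 12 8)| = 5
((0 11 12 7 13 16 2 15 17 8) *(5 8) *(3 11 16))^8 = (0 16 2 15 17 5 8)(3 7 11 13 12)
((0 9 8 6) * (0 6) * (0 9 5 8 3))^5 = ((0 5 8 9 3))^5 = (9)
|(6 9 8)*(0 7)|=6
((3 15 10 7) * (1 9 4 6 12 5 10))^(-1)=(1 15 3 7 10 5 12 6 4 9)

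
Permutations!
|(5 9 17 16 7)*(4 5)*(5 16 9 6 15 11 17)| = |(4 16 7)(5 6 15 11 17 9)| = 6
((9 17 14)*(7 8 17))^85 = ((7 8 17 14 9))^85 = (17)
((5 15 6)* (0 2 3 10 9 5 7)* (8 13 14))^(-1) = (0 7 6 15 5 9 10 3 2)(8 14 13)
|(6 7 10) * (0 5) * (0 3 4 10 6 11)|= |(0 5 3 4 10 11)(6 7)|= 6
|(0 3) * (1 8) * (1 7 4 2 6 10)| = 14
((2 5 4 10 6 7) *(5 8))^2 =((2 8 5 4 10 6 7))^2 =(2 5 10 7 8 4 6)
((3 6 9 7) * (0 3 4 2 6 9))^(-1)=((0 3 9 7 4 2 6))^(-1)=(0 6 2 4 7 9 3)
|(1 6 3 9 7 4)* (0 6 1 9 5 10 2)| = 6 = |(0 6 3 5 10 2)(4 9 7)|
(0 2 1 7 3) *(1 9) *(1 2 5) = (0 5 1 7 3)(2 9) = [5, 7, 9, 0, 4, 1, 6, 3, 8, 2]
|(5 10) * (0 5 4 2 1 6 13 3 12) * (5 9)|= |(0 9 5 10 4 2 1 6 13 3 12)|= 11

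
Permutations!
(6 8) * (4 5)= [0, 1, 2, 3, 5, 4, 8, 7, 6]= (4 5)(6 8)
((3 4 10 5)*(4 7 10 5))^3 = ((3 7 10 4 5))^3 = (3 4 7 5 10)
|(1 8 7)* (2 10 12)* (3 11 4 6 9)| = 15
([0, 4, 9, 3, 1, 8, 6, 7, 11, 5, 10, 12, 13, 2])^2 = (2 5 11 13 9 8 12)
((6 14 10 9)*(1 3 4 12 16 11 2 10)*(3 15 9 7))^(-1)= ((1 15 9 6 14)(2 10 7 3 4 12 16 11))^(-1)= (1 14 6 9 15)(2 11 16 12 4 3 7 10)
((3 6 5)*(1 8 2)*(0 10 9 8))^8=((0 10 9 8 2 1)(3 6 5))^8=(0 9 2)(1 10 8)(3 5 6)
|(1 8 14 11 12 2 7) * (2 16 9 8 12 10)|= |(1 12 16 9 8 14 11 10 2 7)|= 10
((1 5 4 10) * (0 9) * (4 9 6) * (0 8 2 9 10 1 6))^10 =((1 5 10 6 4)(2 9 8))^10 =(10)(2 9 8)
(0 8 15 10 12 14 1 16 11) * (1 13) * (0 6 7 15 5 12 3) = (0 8 5 12 14 13 1 16 11 6 7 15 10 3) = [8, 16, 2, 0, 4, 12, 7, 15, 5, 9, 3, 6, 14, 1, 13, 10, 11]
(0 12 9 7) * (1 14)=(0 12 9 7)(1 14)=[12, 14, 2, 3, 4, 5, 6, 0, 8, 7, 10, 11, 9, 13, 1]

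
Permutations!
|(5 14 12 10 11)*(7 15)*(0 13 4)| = 30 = |(0 13 4)(5 14 12 10 11)(7 15)|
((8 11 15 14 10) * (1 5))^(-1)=(1 5)(8 10 14 15 11)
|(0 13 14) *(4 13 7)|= |(0 7 4 13 14)|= 5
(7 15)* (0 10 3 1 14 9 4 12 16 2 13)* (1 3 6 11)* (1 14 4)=(0 10 6 11 14 9 1 4 12 16 2 13)(7 15)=[10, 4, 13, 3, 12, 5, 11, 15, 8, 1, 6, 14, 16, 0, 9, 7, 2]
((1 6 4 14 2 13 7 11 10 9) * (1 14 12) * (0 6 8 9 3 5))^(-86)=((0 6 4 12 1 8 9 14 2 13 7 11 10 3 5))^(-86)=(0 1 2 10 6 8 13 3 4 9 7 5 12 14 11)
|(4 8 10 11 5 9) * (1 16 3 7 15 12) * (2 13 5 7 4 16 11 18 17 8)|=140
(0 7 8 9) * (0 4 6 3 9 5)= (0 7 8 5)(3 9 4 6)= [7, 1, 2, 9, 6, 0, 3, 8, 5, 4]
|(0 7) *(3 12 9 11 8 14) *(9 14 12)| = 6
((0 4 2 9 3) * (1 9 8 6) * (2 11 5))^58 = (0 9 6 2 11)(1 8 5 4 3)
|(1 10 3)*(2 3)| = 4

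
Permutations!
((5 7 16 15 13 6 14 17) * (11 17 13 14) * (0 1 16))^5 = ((0 1 16 15 14 13 6 11 17 5 7))^5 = (0 13 7 14 5 15 17 16 11 1 6)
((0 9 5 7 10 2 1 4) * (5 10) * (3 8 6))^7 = (0 9 10 2 1 4)(3 8 6)(5 7)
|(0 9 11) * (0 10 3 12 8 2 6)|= 9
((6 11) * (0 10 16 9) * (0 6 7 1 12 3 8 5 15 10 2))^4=(1 5 9)(3 10 11)(6 12 15)(7 8 16)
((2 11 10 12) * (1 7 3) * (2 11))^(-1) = (1 3 7)(10 11 12)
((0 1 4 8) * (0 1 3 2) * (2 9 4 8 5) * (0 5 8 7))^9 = ((0 3 9 4 8 1 7)(2 5))^9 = (0 9 8 7 3 4 1)(2 5)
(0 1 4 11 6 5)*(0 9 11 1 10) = (0 10)(1 4)(5 9 11 6) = [10, 4, 2, 3, 1, 9, 5, 7, 8, 11, 0, 6]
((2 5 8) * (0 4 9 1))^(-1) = ((0 4 9 1)(2 5 8))^(-1) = (0 1 9 4)(2 8 5)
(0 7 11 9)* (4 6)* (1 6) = (0 7 11 9)(1 6 4) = [7, 6, 2, 3, 1, 5, 4, 11, 8, 0, 10, 9]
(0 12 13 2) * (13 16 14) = (0 12 16 14 13 2) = [12, 1, 0, 3, 4, 5, 6, 7, 8, 9, 10, 11, 16, 2, 13, 15, 14]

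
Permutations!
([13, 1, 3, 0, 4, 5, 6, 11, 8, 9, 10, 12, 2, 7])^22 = (0 13 7 11 12 2 3)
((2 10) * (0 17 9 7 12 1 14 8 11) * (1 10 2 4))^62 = (0 1 7 11 4 9 8 10 17 14 12)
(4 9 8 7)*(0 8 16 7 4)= (0 8 4 9 16 7)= [8, 1, 2, 3, 9, 5, 6, 0, 4, 16, 10, 11, 12, 13, 14, 15, 7]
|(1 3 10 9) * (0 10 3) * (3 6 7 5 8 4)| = 12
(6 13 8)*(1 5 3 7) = (1 5 3 7)(6 13 8) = [0, 5, 2, 7, 4, 3, 13, 1, 6, 9, 10, 11, 12, 8]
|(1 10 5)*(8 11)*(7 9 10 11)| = |(1 11 8 7 9 10 5)| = 7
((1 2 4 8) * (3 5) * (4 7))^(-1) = (1 8 4 7 2)(3 5)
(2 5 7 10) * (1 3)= (1 3)(2 5 7 10)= [0, 3, 5, 1, 4, 7, 6, 10, 8, 9, 2]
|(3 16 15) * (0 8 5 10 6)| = |(0 8 5 10 6)(3 16 15)| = 15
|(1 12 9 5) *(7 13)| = 4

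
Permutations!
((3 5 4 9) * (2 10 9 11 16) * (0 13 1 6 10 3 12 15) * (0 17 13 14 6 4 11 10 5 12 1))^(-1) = ((0 14 6 5 11 16 2 3 12 15 17 13)(1 4 10 9))^(-1) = (0 13 17 15 12 3 2 16 11 5 6 14)(1 9 10 4)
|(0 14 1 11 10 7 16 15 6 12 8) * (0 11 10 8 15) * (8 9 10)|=|(0 14 1 8 11 9 10 7 16)(6 12 15)|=9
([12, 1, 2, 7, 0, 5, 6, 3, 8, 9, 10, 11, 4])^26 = (0 4 12)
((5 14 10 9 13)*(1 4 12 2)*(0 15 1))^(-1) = ((0 15 1 4 12 2)(5 14 10 9 13))^(-1) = (0 2 12 4 1 15)(5 13 9 10 14)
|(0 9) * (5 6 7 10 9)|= |(0 5 6 7 10 9)|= 6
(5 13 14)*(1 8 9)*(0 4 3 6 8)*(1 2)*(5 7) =(0 4 3 6 8 9 2 1)(5 13 14 7) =[4, 0, 1, 6, 3, 13, 8, 5, 9, 2, 10, 11, 12, 14, 7]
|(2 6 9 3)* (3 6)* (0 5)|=2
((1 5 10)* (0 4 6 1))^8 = (0 6 5)(1 10 4)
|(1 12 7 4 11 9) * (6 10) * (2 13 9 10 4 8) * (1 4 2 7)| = 14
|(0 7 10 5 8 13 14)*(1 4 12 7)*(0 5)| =|(0 1 4 12 7 10)(5 8 13 14)| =12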